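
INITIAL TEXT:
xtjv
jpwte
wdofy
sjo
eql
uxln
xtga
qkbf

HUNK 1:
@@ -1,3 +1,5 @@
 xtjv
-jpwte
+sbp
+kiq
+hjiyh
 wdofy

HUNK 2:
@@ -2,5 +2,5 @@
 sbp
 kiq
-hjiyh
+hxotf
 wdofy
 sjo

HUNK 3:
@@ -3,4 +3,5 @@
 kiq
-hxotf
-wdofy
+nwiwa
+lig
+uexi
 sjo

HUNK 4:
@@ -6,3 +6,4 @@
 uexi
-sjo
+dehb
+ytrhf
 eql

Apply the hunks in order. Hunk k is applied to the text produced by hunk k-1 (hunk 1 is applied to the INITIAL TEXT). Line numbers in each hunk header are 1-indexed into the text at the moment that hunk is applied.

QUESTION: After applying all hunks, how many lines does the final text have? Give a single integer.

Answer: 12

Derivation:
Hunk 1: at line 1 remove [jpwte] add [sbp,kiq,hjiyh] -> 10 lines: xtjv sbp kiq hjiyh wdofy sjo eql uxln xtga qkbf
Hunk 2: at line 2 remove [hjiyh] add [hxotf] -> 10 lines: xtjv sbp kiq hxotf wdofy sjo eql uxln xtga qkbf
Hunk 3: at line 3 remove [hxotf,wdofy] add [nwiwa,lig,uexi] -> 11 lines: xtjv sbp kiq nwiwa lig uexi sjo eql uxln xtga qkbf
Hunk 4: at line 6 remove [sjo] add [dehb,ytrhf] -> 12 lines: xtjv sbp kiq nwiwa lig uexi dehb ytrhf eql uxln xtga qkbf
Final line count: 12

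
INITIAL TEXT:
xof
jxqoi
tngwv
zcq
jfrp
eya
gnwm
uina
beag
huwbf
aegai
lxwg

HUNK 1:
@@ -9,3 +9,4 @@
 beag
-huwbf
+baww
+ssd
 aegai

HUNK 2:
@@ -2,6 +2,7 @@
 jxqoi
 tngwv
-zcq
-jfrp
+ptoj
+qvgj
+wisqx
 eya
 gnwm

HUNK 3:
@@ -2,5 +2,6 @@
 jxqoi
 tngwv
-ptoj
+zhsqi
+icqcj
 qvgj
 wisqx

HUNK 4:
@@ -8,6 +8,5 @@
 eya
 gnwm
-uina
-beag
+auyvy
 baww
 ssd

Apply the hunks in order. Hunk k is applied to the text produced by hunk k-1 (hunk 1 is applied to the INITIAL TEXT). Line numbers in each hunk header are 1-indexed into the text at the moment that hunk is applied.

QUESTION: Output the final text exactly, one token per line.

Hunk 1: at line 9 remove [huwbf] add [baww,ssd] -> 13 lines: xof jxqoi tngwv zcq jfrp eya gnwm uina beag baww ssd aegai lxwg
Hunk 2: at line 2 remove [zcq,jfrp] add [ptoj,qvgj,wisqx] -> 14 lines: xof jxqoi tngwv ptoj qvgj wisqx eya gnwm uina beag baww ssd aegai lxwg
Hunk 3: at line 2 remove [ptoj] add [zhsqi,icqcj] -> 15 lines: xof jxqoi tngwv zhsqi icqcj qvgj wisqx eya gnwm uina beag baww ssd aegai lxwg
Hunk 4: at line 8 remove [uina,beag] add [auyvy] -> 14 lines: xof jxqoi tngwv zhsqi icqcj qvgj wisqx eya gnwm auyvy baww ssd aegai lxwg

Answer: xof
jxqoi
tngwv
zhsqi
icqcj
qvgj
wisqx
eya
gnwm
auyvy
baww
ssd
aegai
lxwg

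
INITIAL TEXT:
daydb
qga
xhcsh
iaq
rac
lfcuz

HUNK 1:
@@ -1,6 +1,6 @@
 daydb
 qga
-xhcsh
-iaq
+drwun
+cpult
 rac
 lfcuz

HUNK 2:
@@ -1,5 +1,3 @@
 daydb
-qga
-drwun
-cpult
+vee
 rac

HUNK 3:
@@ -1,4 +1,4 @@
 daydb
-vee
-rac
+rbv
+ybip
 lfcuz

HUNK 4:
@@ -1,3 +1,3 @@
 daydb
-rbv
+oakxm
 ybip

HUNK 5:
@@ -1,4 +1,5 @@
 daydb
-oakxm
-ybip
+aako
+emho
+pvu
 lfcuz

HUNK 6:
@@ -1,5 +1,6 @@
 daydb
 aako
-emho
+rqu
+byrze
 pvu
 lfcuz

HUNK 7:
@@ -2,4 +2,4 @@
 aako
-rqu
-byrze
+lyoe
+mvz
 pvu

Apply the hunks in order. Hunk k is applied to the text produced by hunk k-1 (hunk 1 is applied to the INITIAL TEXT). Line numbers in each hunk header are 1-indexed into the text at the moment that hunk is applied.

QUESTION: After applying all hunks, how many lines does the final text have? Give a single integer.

Answer: 6

Derivation:
Hunk 1: at line 1 remove [xhcsh,iaq] add [drwun,cpult] -> 6 lines: daydb qga drwun cpult rac lfcuz
Hunk 2: at line 1 remove [qga,drwun,cpult] add [vee] -> 4 lines: daydb vee rac lfcuz
Hunk 3: at line 1 remove [vee,rac] add [rbv,ybip] -> 4 lines: daydb rbv ybip lfcuz
Hunk 4: at line 1 remove [rbv] add [oakxm] -> 4 lines: daydb oakxm ybip lfcuz
Hunk 5: at line 1 remove [oakxm,ybip] add [aako,emho,pvu] -> 5 lines: daydb aako emho pvu lfcuz
Hunk 6: at line 1 remove [emho] add [rqu,byrze] -> 6 lines: daydb aako rqu byrze pvu lfcuz
Hunk 7: at line 2 remove [rqu,byrze] add [lyoe,mvz] -> 6 lines: daydb aako lyoe mvz pvu lfcuz
Final line count: 6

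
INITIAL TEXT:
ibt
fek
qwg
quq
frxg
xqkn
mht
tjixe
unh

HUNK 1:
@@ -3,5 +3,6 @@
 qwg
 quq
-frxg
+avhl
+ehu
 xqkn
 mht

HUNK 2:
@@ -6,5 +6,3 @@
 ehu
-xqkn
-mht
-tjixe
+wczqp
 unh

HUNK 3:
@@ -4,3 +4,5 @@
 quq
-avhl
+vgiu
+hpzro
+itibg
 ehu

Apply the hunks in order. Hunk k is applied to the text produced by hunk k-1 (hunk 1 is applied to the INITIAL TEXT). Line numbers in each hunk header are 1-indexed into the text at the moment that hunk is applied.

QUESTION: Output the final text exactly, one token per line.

Answer: ibt
fek
qwg
quq
vgiu
hpzro
itibg
ehu
wczqp
unh

Derivation:
Hunk 1: at line 3 remove [frxg] add [avhl,ehu] -> 10 lines: ibt fek qwg quq avhl ehu xqkn mht tjixe unh
Hunk 2: at line 6 remove [xqkn,mht,tjixe] add [wczqp] -> 8 lines: ibt fek qwg quq avhl ehu wczqp unh
Hunk 3: at line 4 remove [avhl] add [vgiu,hpzro,itibg] -> 10 lines: ibt fek qwg quq vgiu hpzro itibg ehu wczqp unh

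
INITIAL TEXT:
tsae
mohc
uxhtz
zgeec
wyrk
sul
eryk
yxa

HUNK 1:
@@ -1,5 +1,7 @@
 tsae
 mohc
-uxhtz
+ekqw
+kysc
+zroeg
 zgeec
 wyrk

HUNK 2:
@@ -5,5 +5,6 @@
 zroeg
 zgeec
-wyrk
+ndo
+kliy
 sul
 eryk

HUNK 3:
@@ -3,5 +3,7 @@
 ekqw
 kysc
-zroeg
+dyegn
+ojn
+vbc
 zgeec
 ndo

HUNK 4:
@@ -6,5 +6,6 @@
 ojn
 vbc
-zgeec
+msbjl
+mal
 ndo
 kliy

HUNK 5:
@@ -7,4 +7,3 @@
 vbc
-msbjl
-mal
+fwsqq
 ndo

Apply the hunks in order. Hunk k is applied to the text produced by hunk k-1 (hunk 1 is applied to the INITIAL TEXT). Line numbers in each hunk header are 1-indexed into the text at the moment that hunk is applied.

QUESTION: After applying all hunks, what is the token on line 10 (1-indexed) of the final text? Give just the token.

Hunk 1: at line 1 remove [uxhtz] add [ekqw,kysc,zroeg] -> 10 lines: tsae mohc ekqw kysc zroeg zgeec wyrk sul eryk yxa
Hunk 2: at line 5 remove [wyrk] add [ndo,kliy] -> 11 lines: tsae mohc ekqw kysc zroeg zgeec ndo kliy sul eryk yxa
Hunk 3: at line 3 remove [zroeg] add [dyegn,ojn,vbc] -> 13 lines: tsae mohc ekqw kysc dyegn ojn vbc zgeec ndo kliy sul eryk yxa
Hunk 4: at line 6 remove [zgeec] add [msbjl,mal] -> 14 lines: tsae mohc ekqw kysc dyegn ojn vbc msbjl mal ndo kliy sul eryk yxa
Hunk 5: at line 7 remove [msbjl,mal] add [fwsqq] -> 13 lines: tsae mohc ekqw kysc dyegn ojn vbc fwsqq ndo kliy sul eryk yxa
Final line 10: kliy

Answer: kliy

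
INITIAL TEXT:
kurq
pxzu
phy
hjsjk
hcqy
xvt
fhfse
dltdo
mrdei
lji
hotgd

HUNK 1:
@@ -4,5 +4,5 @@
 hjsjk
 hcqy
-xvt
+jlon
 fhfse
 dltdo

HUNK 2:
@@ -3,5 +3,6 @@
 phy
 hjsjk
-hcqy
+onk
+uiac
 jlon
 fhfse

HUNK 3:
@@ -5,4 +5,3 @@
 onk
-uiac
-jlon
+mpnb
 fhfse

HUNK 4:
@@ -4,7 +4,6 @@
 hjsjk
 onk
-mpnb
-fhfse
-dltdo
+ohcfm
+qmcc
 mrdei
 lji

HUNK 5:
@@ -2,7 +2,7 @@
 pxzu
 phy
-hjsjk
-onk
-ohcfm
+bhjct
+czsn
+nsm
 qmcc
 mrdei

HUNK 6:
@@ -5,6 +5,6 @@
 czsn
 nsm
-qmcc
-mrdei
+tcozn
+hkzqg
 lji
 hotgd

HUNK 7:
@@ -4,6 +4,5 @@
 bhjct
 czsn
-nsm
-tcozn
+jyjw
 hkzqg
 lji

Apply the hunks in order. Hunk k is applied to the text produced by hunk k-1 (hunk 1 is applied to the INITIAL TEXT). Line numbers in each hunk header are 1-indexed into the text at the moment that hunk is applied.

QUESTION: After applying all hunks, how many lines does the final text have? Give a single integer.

Answer: 9

Derivation:
Hunk 1: at line 4 remove [xvt] add [jlon] -> 11 lines: kurq pxzu phy hjsjk hcqy jlon fhfse dltdo mrdei lji hotgd
Hunk 2: at line 3 remove [hcqy] add [onk,uiac] -> 12 lines: kurq pxzu phy hjsjk onk uiac jlon fhfse dltdo mrdei lji hotgd
Hunk 3: at line 5 remove [uiac,jlon] add [mpnb] -> 11 lines: kurq pxzu phy hjsjk onk mpnb fhfse dltdo mrdei lji hotgd
Hunk 4: at line 4 remove [mpnb,fhfse,dltdo] add [ohcfm,qmcc] -> 10 lines: kurq pxzu phy hjsjk onk ohcfm qmcc mrdei lji hotgd
Hunk 5: at line 2 remove [hjsjk,onk,ohcfm] add [bhjct,czsn,nsm] -> 10 lines: kurq pxzu phy bhjct czsn nsm qmcc mrdei lji hotgd
Hunk 6: at line 5 remove [qmcc,mrdei] add [tcozn,hkzqg] -> 10 lines: kurq pxzu phy bhjct czsn nsm tcozn hkzqg lji hotgd
Hunk 7: at line 4 remove [nsm,tcozn] add [jyjw] -> 9 lines: kurq pxzu phy bhjct czsn jyjw hkzqg lji hotgd
Final line count: 9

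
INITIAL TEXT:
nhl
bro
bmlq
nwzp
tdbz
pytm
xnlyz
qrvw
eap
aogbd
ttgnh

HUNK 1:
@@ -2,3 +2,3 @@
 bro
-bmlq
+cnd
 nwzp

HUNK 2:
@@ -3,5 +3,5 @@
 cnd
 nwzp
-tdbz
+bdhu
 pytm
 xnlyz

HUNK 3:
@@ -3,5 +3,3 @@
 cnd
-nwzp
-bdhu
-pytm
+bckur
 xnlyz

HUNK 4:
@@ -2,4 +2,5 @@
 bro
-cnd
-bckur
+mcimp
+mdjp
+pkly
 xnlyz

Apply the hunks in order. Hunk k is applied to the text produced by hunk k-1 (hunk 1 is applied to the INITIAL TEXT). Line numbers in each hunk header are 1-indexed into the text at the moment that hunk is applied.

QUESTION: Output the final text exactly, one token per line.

Hunk 1: at line 2 remove [bmlq] add [cnd] -> 11 lines: nhl bro cnd nwzp tdbz pytm xnlyz qrvw eap aogbd ttgnh
Hunk 2: at line 3 remove [tdbz] add [bdhu] -> 11 lines: nhl bro cnd nwzp bdhu pytm xnlyz qrvw eap aogbd ttgnh
Hunk 3: at line 3 remove [nwzp,bdhu,pytm] add [bckur] -> 9 lines: nhl bro cnd bckur xnlyz qrvw eap aogbd ttgnh
Hunk 4: at line 2 remove [cnd,bckur] add [mcimp,mdjp,pkly] -> 10 lines: nhl bro mcimp mdjp pkly xnlyz qrvw eap aogbd ttgnh

Answer: nhl
bro
mcimp
mdjp
pkly
xnlyz
qrvw
eap
aogbd
ttgnh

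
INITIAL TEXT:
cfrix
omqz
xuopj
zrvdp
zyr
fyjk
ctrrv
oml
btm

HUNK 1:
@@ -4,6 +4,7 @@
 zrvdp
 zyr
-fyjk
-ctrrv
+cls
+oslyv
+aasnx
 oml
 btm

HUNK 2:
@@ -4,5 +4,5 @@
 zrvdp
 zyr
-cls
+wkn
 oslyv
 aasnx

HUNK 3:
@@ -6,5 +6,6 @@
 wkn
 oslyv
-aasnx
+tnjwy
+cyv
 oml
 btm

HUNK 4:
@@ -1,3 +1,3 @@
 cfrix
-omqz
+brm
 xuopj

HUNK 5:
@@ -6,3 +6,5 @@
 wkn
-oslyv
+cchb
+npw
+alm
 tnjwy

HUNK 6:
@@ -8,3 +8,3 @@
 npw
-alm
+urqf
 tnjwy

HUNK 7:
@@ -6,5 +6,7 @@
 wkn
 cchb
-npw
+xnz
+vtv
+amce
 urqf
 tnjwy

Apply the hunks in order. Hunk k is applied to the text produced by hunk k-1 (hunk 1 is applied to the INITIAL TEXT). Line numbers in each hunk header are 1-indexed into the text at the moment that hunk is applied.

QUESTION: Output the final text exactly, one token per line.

Answer: cfrix
brm
xuopj
zrvdp
zyr
wkn
cchb
xnz
vtv
amce
urqf
tnjwy
cyv
oml
btm

Derivation:
Hunk 1: at line 4 remove [fyjk,ctrrv] add [cls,oslyv,aasnx] -> 10 lines: cfrix omqz xuopj zrvdp zyr cls oslyv aasnx oml btm
Hunk 2: at line 4 remove [cls] add [wkn] -> 10 lines: cfrix omqz xuopj zrvdp zyr wkn oslyv aasnx oml btm
Hunk 3: at line 6 remove [aasnx] add [tnjwy,cyv] -> 11 lines: cfrix omqz xuopj zrvdp zyr wkn oslyv tnjwy cyv oml btm
Hunk 4: at line 1 remove [omqz] add [brm] -> 11 lines: cfrix brm xuopj zrvdp zyr wkn oslyv tnjwy cyv oml btm
Hunk 5: at line 6 remove [oslyv] add [cchb,npw,alm] -> 13 lines: cfrix brm xuopj zrvdp zyr wkn cchb npw alm tnjwy cyv oml btm
Hunk 6: at line 8 remove [alm] add [urqf] -> 13 lines: cfrix brm xuopj zrvdp zyr wkn cchb npw urqf tnjwy cyv oml btm
Hunk 7: at line 6 remove [npw] add [xnz,vtv,amce] -> 15 lines: cfrix brm xuopj zrvdp zyr wkn cchb xnz vtv amce urqf tnjwy cyv oml btm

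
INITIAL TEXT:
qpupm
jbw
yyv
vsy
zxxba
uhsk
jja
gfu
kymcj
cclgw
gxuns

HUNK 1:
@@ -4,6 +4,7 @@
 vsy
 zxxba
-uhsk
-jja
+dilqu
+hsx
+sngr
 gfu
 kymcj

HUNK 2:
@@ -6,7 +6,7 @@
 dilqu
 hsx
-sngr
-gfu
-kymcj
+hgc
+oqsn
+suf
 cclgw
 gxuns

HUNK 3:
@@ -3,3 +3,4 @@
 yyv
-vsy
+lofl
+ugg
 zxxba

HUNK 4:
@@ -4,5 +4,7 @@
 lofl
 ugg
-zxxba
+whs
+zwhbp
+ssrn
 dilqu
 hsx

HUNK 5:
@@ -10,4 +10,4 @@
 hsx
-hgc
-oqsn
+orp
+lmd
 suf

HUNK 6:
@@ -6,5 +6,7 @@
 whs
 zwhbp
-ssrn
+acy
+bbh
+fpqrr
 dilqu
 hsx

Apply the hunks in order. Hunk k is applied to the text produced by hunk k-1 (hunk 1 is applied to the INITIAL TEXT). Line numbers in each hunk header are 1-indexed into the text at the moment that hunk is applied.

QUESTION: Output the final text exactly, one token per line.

Hunk 1: at line 4 remove [uhsk,jja] add [dilqu,hsx,sngr] -> 12 lines: qpupm jbw yyv vsy zxxba dilqu hsx sngr gfu kymcj cclgw gxuns
Hunk 2: at line 6 remove [sngr,gfu,kymcj] add [hgc,oqsn,suf] -> 12 lines: qpupm jbw yyv vsy zxxba dilqu hsx hgc oqsn suf cclgw gxuns
Hunk 3: at line 3 remove [vsy] add [lofl,ugg] -> 13 lines: qpupm jbw yyv lofl ugg zxxba dilqu hsx hgc oqsn suf cclgw gxuns
Hunk 4: at line 4 remove [zxxba] add [whs,zwhbp,ssrn] -> 15 lines: qpupm jbw yyv lofl ugg whs zwhbp ssrn dilqu hsx hgc oqsn suf cclgw gxuns
Hunk 5: at line 10 remove [hgc,oqsn] add [orp,lmd] -> 15 lines: qpupm jbw yyv lofl ugg whs zwhbp ssrn dilqu hsx orp lmd suf cclgw gxuns
Hunk 6: at line 6 remove [ssrn] add [acy,bbh,fpqrr] -> 17 lines: qpupm jbw yyv lofl ugg whs zwhbp acy bbh fpqrr dilqu hsx orp lmd suf cclgw gxuns

Answer: qpupm
jbw
yyv
lofl
ugg
whs
zwhbp
acy
bbh
fpqrr
dilqu
hsx
orp
lmd
suf
cclgw
gxuns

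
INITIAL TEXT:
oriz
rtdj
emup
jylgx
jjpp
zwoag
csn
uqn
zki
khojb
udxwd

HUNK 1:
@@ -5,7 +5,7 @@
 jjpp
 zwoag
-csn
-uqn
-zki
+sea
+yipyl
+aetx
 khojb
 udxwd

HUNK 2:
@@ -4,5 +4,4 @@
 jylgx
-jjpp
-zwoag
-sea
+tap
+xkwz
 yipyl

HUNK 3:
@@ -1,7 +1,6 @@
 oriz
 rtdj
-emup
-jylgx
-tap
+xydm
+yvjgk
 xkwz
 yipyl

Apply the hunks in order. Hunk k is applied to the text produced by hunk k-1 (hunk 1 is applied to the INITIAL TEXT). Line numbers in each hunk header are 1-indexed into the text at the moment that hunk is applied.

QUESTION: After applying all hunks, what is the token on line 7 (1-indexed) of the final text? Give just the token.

Answer: aetx

Derivation:
Hunk 1: at line 5 remove [csn,uqn,zki] add [sea,yipyl,aetx] -> 11 lines: oriz rtdj emup jylgx jjpp zwoag sea yipyl aetx khojb udxwd
Hunk 2: at line 4 remove [jjpp,zwoag,sea] add [tap,xkwz] -> 10 lines: oriz rtdj emup jylgx tap xkwz yipyl aetx khojb udxwd
Hunk 3: at line 1 remove [emup,jylgx,tap] add [xydm,yvjgk] -> 9 lines: oriz rtdj xydm yvjgk xkwz yipyl aetx khojb udxwd
Final line 7: aetx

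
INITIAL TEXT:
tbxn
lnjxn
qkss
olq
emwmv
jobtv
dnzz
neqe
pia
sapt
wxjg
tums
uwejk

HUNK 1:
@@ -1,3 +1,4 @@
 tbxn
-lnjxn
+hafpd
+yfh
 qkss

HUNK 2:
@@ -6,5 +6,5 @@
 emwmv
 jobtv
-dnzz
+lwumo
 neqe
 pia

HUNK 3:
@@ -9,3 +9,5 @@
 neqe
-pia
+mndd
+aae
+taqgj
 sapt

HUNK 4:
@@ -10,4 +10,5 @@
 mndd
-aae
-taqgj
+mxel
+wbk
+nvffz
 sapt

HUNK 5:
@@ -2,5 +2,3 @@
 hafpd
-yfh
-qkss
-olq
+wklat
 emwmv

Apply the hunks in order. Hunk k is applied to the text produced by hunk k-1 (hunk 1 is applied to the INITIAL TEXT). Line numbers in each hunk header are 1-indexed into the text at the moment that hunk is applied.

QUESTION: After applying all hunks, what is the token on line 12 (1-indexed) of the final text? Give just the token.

Hunk 1: at line 1 remove [lnjxn] add [hafpd,yfh] -> 14 lines: tbxn hafpd yfh qkss olq emwmv jobtv dnzz neqe pia sapt wxjg tums uwejk
Hunk 2: at line 6 remove [dnzz] add [lwumo] -> 14 lines: tbxn hafpd yfh qkss olq emwmv jobtv lwumo neqe pia sapt wxjg tums uwejk
Hunk 3: at line 9 remove [pia] add [mndd,aae,taqgj] -> 16 lines: tbxn hafpd yfh qkss olq emwmv jobtv lwumo neqe mndd aae taqgj sapt wxjg tums uwejk
Hunk 4: at line 10 remove [aae,taqgj] add [mxel,wbk,nvffz] -> 17 lines: tbxn hafpd yfh qkss olq emwmv jobtv lwumo neqe mndd mxel wbk nvffz sapt wxjg tums uwejk
Hunk 5: at line 2 remove [yfh,qkss,olq] add [wklat] -> 15 lines: tbxn hafpd wklat emwmv jobtv lwumo neqe mndd mxel wbk nvffz sapt wxjg tums uwejk
Final line 12: sapt

Answer: sapt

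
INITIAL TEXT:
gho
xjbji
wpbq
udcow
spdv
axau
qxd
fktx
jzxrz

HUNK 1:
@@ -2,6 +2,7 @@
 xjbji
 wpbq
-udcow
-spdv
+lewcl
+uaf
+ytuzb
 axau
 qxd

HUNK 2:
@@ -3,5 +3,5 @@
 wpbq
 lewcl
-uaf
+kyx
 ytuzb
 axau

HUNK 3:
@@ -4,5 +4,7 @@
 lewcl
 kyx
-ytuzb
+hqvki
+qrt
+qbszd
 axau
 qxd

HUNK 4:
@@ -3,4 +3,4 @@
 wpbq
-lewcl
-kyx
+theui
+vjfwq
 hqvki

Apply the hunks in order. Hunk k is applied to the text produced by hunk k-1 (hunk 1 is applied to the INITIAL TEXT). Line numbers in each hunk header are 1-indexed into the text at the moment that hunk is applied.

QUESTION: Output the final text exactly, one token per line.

Hunk 1: at line 2 remove [udcow,spdv] add [lewcl,uaf,ytuzb] -> 10 lines: gho xjbji wpbq lewcl uaf ytuzb axau qxd fktx jzxrz
Hunk 2: at line 3 remove [uaf] add [kyx] -> 10 lines: gho xjbji wpbq lewcl kyx ytuzb axau qxd fktx jzxrz
Hunk 3: at line 4 remove [ytuzb] add [hqvki,qrt,qbszd] -> 12 lines: gho xjbji wpbq lewcl kyx hqvki qrt qbszd axau qxd fktx jzxrz
Hunk 4: at line 3 remove [lewcl,kyx] add [theui,vjfwq] -> 12 lines: gho xjbji wpbq theui vjfwq hqvki qrt qbszd axau qxd fktx jzxrz

Answer: gho
xjbji
wpbq
theui
vjfwq
hqvki
qrt
qbszd
axau
qxd
fktx
jzxrz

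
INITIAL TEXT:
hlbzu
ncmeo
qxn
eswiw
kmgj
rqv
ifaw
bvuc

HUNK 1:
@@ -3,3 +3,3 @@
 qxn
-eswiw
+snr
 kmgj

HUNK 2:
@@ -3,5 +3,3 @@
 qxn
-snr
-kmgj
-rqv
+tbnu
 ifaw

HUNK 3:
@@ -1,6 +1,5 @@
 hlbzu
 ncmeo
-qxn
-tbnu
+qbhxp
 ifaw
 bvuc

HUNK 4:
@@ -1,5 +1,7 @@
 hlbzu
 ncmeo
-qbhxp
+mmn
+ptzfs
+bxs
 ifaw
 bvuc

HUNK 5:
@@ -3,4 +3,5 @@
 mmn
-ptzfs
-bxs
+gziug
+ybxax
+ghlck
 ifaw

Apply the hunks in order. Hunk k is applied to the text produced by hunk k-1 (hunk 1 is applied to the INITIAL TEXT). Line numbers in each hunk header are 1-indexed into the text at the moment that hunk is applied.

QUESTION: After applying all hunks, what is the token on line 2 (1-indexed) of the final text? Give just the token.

Hunk 1: at line 3 remove [eswiw] add [snr] -> 8 lines: hlbzu ncmeo qxn snr kmgj rqv ifaw bvuc
Hunk 2: at line 3 remove [snr,kmgj,rqv] add [tbnu] -> 6 lines: hlbzu ncmeo qxn tbnu ifaw bvuc
Hunk 3: at line 1 remove [qxn,tbnu] add [qbhxp] -> 5 lines: hlbzu ncmeo qbhxp ifaw bvuc
Hunk 4: at line 1 remove [qbhxp] add [mmn,ptzfs,bxs] -> 7 lines: hlbzu ncmeo mmn ptzfs bxs ifaw bvuc
Hunk 5: at line 3 remove [ptzfs,bxs] add [gziug,ybxax,ghlck] -> 8 lines: hlbzu ncmeo mmn gziug ybxax ghlck ifaw bvuc
Final line 2: ncmeo

Answer: ncmeo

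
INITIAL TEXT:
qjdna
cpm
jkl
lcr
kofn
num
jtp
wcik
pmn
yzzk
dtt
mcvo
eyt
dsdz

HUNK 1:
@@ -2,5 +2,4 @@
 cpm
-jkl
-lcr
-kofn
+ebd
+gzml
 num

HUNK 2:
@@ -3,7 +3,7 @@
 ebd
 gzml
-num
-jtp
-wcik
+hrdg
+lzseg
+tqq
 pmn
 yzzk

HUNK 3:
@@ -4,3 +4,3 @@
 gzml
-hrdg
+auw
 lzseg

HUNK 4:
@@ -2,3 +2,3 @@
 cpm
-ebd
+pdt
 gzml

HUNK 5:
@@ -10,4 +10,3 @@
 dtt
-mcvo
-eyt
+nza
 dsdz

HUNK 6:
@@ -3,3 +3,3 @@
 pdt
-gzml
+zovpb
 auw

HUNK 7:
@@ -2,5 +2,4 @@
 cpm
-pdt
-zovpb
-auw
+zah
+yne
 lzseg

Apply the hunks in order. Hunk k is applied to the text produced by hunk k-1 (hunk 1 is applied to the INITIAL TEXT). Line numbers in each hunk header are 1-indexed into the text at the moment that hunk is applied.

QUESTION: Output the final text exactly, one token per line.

Hunk 1: at line 2 remove [jkl,lcr,kofn] add [ebd,gzml] -> 13 lines: qjdna cpm ebd gzml num jtp wcik pmn yzzk dtt mcvo eyt dsdz
Hunk 2: at line 3 remove [num,jtp,wcik] add [hrdg,lzseg,tqq] -> 13 lines: qjdna cpm ebd gzml hrdg lzseg tqq pmn yzzk dtt mcvo eyt dsdz
Hunk 3: at line 4 remove [hrdg] add [auw] -> 13 lines: qjdna cpm ebd gzml auw lzseg tqq pmn yzzk dtt mcvo eyt dsdz
Hunk 4: at line 2 remove [ebd] add [pdt] -> 13 lines: qjdna cpm pdt gzml auw lzseg tqq pmn yzzk dtt mcvo eyt dsdz
Hunk 5: at line 10 remove [mcvo,eyt] add [nza] -> 12 lines: qjdna cpm pdt gzml auw lzseg tqq pmn yzzk dtt nza dsdz
Hunk 6: at line 3 remove [gzml] add [zovpb] -> 12 lines: qjdna cpm pdt zovpb auw lzseg tqq pmn yzzk dtt nza dsdz
Hunk 7: at line 2 remove [pdt,zovpb,auw] add [zah,yne] -> 11 lines: qjdna cpm zah yne lzseg tqq pmn yzzk dtt nza dsdz

Answer: qjdna
cpm
zah
yne
lzseg
tqq
pmn
yzzk
dtt
nza
dsdz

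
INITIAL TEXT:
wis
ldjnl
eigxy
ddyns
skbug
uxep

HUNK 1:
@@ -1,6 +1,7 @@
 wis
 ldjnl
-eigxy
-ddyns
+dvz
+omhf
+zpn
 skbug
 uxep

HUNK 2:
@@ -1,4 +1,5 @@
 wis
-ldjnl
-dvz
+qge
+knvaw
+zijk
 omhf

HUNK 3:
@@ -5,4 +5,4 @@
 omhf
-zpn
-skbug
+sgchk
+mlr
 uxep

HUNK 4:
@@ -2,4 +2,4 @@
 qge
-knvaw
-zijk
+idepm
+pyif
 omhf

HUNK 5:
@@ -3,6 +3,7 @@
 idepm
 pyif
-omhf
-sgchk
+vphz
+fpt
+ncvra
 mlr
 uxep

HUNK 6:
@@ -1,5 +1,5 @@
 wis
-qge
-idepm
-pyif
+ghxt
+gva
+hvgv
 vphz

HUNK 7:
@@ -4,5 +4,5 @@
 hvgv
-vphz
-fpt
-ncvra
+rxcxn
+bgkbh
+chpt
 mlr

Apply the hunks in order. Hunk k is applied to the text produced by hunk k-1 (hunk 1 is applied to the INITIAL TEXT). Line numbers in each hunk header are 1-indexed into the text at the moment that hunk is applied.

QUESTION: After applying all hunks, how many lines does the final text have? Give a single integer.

Hunk 1: at line 1 remove [eigxy,ddyns] add [dvz,omhf,zpn] -> 7 lines: wis ldjnl dvz omhf zpn skbug uxep
Hunk 2: at line 1 remove [ldjnl,dvz] add [qge,knvaw,zijk] -> 8 lines: wis qge knvaw zijk omhf zpn skbug uxep
Hunk 3: at line 5 remove [zpn,skbug] add [sgchk,mlr] -> 8 lines: wis qge knvaw zijk omhf sgchk mlr uxep
Hunk 4: at line 2 remove [knvaw,zijk] add [idepm,pyif] -> 8 lines: wis qge idepm pyif omhf sgchk mlr uxep
Hunk 5: at line 3 remove [omhf,sgchk] add [vphz,fpt,ncvra] -> 9 lines: wis qge idepm pyif vphz fpt ncvra mlr uxep
Hunk 6: at line 1 remove [qge,idepm,pyif] add [ghxt,gva,hvgv] -> 9 lines: wis ghxt gva hvgv vphz fpt ncvra mlr uxep
Hunk 7: at line 4 remove [vphz,fpt,ncvra] add [rxcxn,bgkbh,chpt] -> 9 lines: wis ghxt gva hvgv rxcxn bgkbh chpt mlr uxep
Final line count: 9

Answer: 9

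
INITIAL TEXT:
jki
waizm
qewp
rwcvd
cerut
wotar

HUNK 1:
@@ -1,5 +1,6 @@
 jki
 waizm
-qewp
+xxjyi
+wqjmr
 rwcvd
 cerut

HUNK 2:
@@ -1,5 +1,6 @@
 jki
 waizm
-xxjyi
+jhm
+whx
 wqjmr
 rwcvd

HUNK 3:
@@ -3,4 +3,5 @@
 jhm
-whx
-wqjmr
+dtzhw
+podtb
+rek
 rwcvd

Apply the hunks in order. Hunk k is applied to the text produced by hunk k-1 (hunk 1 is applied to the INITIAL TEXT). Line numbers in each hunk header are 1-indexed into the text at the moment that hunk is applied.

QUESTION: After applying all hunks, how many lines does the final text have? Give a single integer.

Hunk 1: at line 1 remove [qewp] add [xxjyi,wqjmr] -> 7 lines: jki waizm xxjyi wqjmr rwcvd cerut wotar
Hunk 2: at line 1 remove [xxjyi] add [jhm,whx] -> 8 lines: jki waizm jhm whx wqjmr rwcvd cerut wotar
Hunk 3: at line 3 remove [whx,wqjmr] add [dtzhw,podtb,rek] -> 9 lines: jki waizm jhm dtzhw podtb rek rwcvd cerut wotar
Final line count: 9

Answer: 9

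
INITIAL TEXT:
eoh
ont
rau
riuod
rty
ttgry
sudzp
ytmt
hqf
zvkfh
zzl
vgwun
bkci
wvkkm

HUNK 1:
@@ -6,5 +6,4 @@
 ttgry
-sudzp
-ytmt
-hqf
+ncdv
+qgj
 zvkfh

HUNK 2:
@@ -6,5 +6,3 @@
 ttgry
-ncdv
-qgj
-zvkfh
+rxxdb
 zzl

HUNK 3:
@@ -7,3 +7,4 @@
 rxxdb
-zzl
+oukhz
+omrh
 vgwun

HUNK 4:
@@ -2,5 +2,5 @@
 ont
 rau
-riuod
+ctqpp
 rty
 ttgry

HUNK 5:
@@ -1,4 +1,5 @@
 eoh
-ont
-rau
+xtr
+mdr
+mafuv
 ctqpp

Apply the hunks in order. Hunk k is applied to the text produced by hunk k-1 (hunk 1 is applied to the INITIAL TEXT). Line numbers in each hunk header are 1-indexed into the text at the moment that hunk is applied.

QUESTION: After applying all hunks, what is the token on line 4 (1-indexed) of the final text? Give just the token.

Hunk 1: at line 6 remove [sudzp,ytmt,hqf] add [ncdv,qgj] -> 13 lines: eoh ont rau riuod rty ttgry ncdv qgj zvkfh zzl vgwun bkci wvkkm
Hunk 2: at line 6 remove [ncdv,qgj,zvkfh] add [rxxdb] -> 11 lines: eoh ont rau riuod rty ttgry rxxdb zzl vgwun bkci wvkkm
Hunk 3: at line 7 remove [zzl] add [oukhz,omrh] -> 12 lines: eoh ont rau riuod rty ttgry rxxdb oukhz omrh vgwun bkci wvkkm
Hunk 4: at line 2 remove [riuod] add [ctqpp] -> 12 lines: eoh ont rau ctqpp rty ttgry rxxdb oukhz omrh vgwun bkci wvkkm
Hunk 5: at line 1 remove [ont,rau] add [xtr,mdr,mafuv] -> 13 lines: eoh xtr mdr mafuv ctqpp rty ttgry rxxdb oukhz omrh vgwun bkci wvkkm
Final line 4: mafuv

Answer: mafuv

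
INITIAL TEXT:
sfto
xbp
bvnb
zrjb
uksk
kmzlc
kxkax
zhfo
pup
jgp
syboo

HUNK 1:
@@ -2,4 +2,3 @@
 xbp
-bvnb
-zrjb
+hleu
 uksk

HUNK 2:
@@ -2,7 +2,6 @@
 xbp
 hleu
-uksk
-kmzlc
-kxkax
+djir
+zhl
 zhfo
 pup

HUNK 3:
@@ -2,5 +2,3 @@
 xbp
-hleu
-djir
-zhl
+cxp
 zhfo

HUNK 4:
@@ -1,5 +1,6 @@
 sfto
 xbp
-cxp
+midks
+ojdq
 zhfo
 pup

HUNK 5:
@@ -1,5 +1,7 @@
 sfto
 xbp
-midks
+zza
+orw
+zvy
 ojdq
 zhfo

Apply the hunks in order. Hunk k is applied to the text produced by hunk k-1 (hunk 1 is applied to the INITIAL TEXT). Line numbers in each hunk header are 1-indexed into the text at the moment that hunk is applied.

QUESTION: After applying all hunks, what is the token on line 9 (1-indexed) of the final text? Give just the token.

Hunk 1: at line 2 remove [bvnb,zrjb] add [hleu] -> 10 lines: sfto xbp hleu uksk kmzlc kxkax zhfo pup jgp syboo
Hunk 2: at line 2 remove [uksk,kmzlc,kxkax] add [djir,zhl] -> 9 lines: sfto xbp hleu djir zhl zhfo pup jgp syboo
Hunk 3: at line 2 remove [hleu,djir,zhl] add [cxp] -> 7 lines: sfto xbp cxp zhfo pup jgp syboo
Hunk 4: at line 1 remove [cxp] add [midks,ojdq] -> 8 lines: sfto xbp midks ojdq zhfo pup jgp syboo
Hunk 5: at line 1 remove [midks] add [zza,orw,zvy] -> 10 lines: sfto xbp zza orw zvy ojdq zhfo pup jgp syboo
Final line 9: jgp

Answer: jgp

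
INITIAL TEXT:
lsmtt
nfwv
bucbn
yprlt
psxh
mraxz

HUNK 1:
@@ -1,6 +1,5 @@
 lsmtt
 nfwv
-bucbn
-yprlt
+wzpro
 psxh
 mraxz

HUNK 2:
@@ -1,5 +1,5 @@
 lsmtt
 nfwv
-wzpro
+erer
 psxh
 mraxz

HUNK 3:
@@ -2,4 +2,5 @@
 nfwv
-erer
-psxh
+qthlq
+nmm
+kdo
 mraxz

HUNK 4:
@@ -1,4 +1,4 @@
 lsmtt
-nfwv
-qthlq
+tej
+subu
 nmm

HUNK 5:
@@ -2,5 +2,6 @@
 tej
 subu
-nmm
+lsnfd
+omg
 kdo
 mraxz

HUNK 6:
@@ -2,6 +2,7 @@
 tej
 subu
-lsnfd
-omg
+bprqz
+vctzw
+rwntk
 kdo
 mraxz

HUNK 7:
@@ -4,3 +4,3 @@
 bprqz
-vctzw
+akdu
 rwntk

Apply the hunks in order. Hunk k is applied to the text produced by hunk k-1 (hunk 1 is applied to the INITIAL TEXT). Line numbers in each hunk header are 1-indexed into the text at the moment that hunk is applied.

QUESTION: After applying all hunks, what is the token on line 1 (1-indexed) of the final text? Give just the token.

Answer: lsmtt

Derivation:
Hunk 1: at line 1 remove [bucbn,yprlt] add [wzpro] -> 5 lines: lsmtt nfwv wzpro psxh mraxz
Hunk 2: at line 1 remove [wzpro] add [erer] -> 5 lines: lsmtt nfwv erer psxh mraxz
Hunk 3: at line 2 remove [erer,psxh] add [qthlq,nmm,kdo] -> 6 lines: lsmtt nfwv qthlq nmm kdo mraxz
Hunk 4: at line 1 remove [nfwv,qthlq] add [tej,subu] -> 6 lines: lsmtt tej subu nmm kdo mraxz
Hunk 5: at line 2 remove [nmm] add [lsnfd,omg] -> 7 lines: lsmtt tej subu lsnfd omg kdo mraxz
Hunk 6: at line 2 remove [lsnfd,omg] add [bprqz,vctzw,rwntk] -> 8 lines: lsmtt tej subu bprqz vctzw rwntk kdo mraxz
Hunk 7: at line 4 remove [vctzw] add [akdu] -> 8 lines: lsmtt tej subu bprqz akdu rwntk kdo mraxz
Final line 1: lsmtt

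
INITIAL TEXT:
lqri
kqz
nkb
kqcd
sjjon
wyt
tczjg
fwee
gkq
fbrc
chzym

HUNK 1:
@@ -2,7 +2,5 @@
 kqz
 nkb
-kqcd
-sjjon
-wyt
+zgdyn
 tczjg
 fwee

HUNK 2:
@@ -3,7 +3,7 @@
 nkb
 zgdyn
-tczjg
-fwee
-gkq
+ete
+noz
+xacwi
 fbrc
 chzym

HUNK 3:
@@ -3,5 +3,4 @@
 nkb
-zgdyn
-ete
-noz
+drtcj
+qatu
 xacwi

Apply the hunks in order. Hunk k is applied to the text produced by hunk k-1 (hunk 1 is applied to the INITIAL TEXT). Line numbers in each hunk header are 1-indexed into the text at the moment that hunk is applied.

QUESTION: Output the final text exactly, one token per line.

Hunk 1: at line 2 remove [kqcd,sjjon,wyt] add [zgdyn] -> 9 lines: lqri kqz nkb zgdyn tczjg fwee gkq fbrc chzym
Hunk 2: at line 3 remove [tczjg,fwee,gkq] add [ete,noz,xacwi] -> 9 lines: lqri kqz nkb zgdyn ete noz xacwi fbrc chzym
Hunk 3: at line 3 remove [zgdyn,ete,noz] add [drtcj,qatu] -> 8 lines: lqri kqz nkb drtcj qatu xacwi fbrc chzym

Answer: lqri
kqz
nkb
drtcj
qatu
xacwi
fbrc
chzym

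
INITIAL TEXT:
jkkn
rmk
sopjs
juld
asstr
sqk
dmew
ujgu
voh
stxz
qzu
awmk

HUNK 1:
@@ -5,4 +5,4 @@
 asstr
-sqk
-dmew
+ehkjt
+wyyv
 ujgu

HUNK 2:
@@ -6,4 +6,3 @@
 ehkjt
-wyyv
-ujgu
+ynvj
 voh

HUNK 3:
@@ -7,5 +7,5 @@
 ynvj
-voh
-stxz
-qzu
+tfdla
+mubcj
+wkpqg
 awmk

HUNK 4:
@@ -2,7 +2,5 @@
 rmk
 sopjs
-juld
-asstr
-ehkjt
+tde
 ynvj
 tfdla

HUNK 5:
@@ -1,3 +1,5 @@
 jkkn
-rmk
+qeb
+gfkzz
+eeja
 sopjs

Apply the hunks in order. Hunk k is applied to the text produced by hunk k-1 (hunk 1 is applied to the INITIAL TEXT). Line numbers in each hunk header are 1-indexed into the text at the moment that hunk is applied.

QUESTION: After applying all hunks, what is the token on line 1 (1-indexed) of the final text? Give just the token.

Answer: jkkn

Derivation:
Hunk 1: at line 5 remove [sqk,dmew] add [ehkjt,wyyv] -> 12 lines: jkkn rmk sopjs juld asstr ehkjt wyyv ujgu voh stxz qzu awmk
Hunk 2: at line 6 remove [wyyv,ujgu] add [ynvj] -> 11 lines: jkkn rmk sopjs juld asstr ehkjt ynvj voh stxz qzu awmk
Hunk 3: at line 7 remove [voh,stxz,qzu] add [tfdla,mubcj,wkpqg] -> 11 lines: jkkn rmk sopjs juld asstr ehkjt ynvj tfdla mubcj wkpqg awmk
Hunk 4: at line 2 remove [juld,asstr,ehkjt] add [tde] -> 9 lines: jkkn rmk sopjs tde ynvj tfdla mubcj wkpqg awmk
Hunk 5: at line 1 remove [rmk] add [qeb,gfkzz,eeja] -> 11 lines: jkkn qeb gfkzz eeja sopjs tde ynvj tfdla mubcj wkpqg awmk
Final line 1: jkkn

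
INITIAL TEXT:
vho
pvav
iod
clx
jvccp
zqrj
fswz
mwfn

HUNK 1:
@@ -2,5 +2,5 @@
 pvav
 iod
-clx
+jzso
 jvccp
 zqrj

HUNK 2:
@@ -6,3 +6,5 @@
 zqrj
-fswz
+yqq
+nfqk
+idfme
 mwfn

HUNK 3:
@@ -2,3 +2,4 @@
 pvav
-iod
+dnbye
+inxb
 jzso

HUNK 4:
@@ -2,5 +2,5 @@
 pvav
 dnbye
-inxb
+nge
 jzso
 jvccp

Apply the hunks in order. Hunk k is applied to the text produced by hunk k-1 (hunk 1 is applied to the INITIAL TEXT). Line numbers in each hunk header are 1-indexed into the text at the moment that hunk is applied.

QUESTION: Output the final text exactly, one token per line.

Answer: vho
pvav
dnbye
nge
jzso
jvccp
zqrj
yqq
nfqk
idfme
mwfn

Derivation:
Hunk 1: at line 2 remove [clx] add [jzso] -> 8 lines: vho pvav iod jzso jvccp zqrj fswz mwfn
Hunk 2: at line 6 remove [fswz] add [yqq,nfqk,idfme] -> 10 lines: vho pvav iod jzso jvccp zqrj yqq nfqk idfme mwfn
Hunk 3: at line 2 remove [iod] add [dnbye,inxb] -> 11 lines: vho pvav dnbye inxb jzso jvccp zqrj yqq nfqk idfme mwfn
Hunk 4: at line 2 remove [inxb] add [nge] -> 11 lines: vho pvav dnbye nge jzso jvccp zqrj yqq nfqk idfme mwfn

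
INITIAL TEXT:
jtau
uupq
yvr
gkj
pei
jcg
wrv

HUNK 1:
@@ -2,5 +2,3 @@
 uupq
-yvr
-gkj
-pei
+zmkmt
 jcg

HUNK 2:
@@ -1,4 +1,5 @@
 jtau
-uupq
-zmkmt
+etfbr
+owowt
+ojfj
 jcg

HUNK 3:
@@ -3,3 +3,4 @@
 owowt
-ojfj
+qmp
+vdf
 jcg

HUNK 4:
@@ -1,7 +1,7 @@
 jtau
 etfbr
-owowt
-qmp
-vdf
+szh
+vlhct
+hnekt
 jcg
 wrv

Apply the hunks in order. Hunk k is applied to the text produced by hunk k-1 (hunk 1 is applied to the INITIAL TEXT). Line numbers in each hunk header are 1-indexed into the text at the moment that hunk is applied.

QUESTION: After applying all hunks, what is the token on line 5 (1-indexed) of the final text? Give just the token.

Answer: hnekt

Derivation:
Hunk 1: at line 2 remove [yvr,gkj,pei] add [zmkmt] -> 5 lines: jtau uupq zmkmt jcg wrv
Hunk 2: at line 1 remove [uupq,zmkmt] add [etfbr,owowt,ojfj] -> 6 lines: jtau etfbr owowt ojfj jcg wrv
Hunk 3: at line 3 remove [ojfj] add [qmp,vdf] -> 7 lines: jtau etfbr owowt qmp vdf jcg wrv
Hunk 4: at line 1 remove [owowt,qmp,vdf] add [szh,vlhct,hnekt] -> 7 lines: jtau etfbr szh vlhct hnekt jcg wrv
Final line 5: hnekt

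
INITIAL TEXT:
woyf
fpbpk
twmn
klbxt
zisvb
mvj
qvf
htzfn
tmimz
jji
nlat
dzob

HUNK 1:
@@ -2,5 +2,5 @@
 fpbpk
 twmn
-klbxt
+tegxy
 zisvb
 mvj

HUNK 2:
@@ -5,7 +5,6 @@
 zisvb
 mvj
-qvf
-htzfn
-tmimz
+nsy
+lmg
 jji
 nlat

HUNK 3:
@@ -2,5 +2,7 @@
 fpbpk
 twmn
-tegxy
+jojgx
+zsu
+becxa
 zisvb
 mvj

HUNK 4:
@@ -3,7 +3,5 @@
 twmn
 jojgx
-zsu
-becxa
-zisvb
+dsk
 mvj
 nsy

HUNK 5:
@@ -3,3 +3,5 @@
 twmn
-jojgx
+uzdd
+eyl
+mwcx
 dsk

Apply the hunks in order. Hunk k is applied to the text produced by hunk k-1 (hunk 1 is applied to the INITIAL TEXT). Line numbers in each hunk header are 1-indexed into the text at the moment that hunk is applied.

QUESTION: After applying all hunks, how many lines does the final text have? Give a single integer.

Hunk 1: at line 2 remove [klbxt] add [tegxy] -> 12 lines: woyf fpbpk twmn tegxy zisvb mvj qvf htzfn tmimz jji nlat dzob
Hunk 2: at line 5 remove [qvf,htzfn,tmimz] add [nsy,lmg] -> 11 lines: woyf fpbpk twmn tegxy zisvb mvj nsy lmg jji nlat dzob
Hunk 3: at line 2 remove [tegxy] add [jojgx,zsu,becxa] -> 13 lines: woyf fpbpk twmn jojgx zsu becxa zisvb mvj nsy lmg jji nlat dzob
Hunk 4: at line 3 remove [zsu,becxa,zisvb] add [dsk] -> 11 lines: woyf fpbpk twmn jojgx dsk mvj nsy lmg jji nlat dzob
Hunk 5: at line 3 remove [jojgx] add [uzdd,eyl,mwcx] -> 13 lines: woyf fpbpk twmn uzdd eyl mwcx dsk mvj nsy lmg jji nlat dzob
Final line count: 13

Answer: 13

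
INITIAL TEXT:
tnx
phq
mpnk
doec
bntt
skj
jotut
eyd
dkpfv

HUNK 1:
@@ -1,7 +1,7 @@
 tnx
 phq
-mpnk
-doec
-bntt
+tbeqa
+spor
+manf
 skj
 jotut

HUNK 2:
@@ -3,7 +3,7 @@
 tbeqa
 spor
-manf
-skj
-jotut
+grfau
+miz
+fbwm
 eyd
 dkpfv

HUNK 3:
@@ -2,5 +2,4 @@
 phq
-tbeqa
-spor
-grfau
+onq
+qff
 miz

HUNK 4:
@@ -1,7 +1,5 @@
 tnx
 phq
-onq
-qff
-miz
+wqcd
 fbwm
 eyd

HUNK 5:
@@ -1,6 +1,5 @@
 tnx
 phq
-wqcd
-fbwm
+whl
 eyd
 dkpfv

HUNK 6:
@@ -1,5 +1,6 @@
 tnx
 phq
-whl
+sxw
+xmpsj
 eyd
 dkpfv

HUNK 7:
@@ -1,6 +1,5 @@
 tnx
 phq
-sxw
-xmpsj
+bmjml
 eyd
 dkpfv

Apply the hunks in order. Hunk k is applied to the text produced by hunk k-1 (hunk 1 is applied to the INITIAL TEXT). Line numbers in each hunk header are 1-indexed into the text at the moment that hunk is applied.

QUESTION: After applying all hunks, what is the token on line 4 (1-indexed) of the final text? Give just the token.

Hunk 1: at line 1 remove [mpnk,doec,bntt] add [tbeqa,spor,manf] -> 9 lines: tnx phq tbeqa spor manf skj jotut eyd dkpfv
Hunk 2: at line 3 remove [manf,skj,jotut] add [grfau,miz,fbwm] -> 9 lines: tnx phq tbeqa spor grfau miz fbwm eyd dkpfv
Hunk 3: at line 2 remove [tbeqa,spor,grfau] add [onq,qff] -> 8 lines: tnx phq onq qff miz fbwm eyd dkpfv
Hunk 4: at line 1 remove [onq,qff,miz] add [wqcd] -> 6 lines: tnx phq wqcd fbwm eyd dkpfv
Hunk 5: at line 1 remove [wqcd,fbwm] add [whl] -> 5 lines: tnx phq whl eyd dkpfv
Hunk 6: at line 1 remove [whl] add [sxw,xmpsj] -> 6 lines: tnx phq sxw xmpsj eyd dkpfv
Hunk 7: at line 1 remove [sxw,xmpsj] add [bmjml] -> 5 lines: tnx phq bmjml eyd dkpfv
Final line 4: eyd

Answer: eyd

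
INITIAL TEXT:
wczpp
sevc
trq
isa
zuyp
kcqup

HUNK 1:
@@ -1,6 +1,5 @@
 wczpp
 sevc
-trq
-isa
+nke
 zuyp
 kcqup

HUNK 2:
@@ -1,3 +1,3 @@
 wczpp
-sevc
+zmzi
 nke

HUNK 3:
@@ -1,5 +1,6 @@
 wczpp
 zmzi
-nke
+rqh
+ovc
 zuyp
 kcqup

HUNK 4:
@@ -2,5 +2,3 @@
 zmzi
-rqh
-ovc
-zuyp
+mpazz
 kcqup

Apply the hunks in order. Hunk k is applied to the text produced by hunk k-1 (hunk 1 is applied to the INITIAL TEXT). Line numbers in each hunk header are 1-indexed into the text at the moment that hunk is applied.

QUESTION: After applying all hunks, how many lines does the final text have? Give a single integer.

Hunk 1: at line 1 remove [trq,isa] add [nke] -> 5 lines: wczpp sevc nke zuyp kcqup
Hunk 2: at line 1 remove [sevc] add [zmzi] -> 5 lines: wczpp zmzi nke zuyp kcqup
Hunk 3: at line 1 remove [nke] add [rqh,ovc] -> 6 lines: wczpp zmzi rqh ovc zuyp kcqup
Hunk 4: at line 2 remove [rqh,ovc,zuyp] add [mpazz] -> 4 lines: wczpp zmzi mpazz kcqup
Final line count: 4

Answer: 4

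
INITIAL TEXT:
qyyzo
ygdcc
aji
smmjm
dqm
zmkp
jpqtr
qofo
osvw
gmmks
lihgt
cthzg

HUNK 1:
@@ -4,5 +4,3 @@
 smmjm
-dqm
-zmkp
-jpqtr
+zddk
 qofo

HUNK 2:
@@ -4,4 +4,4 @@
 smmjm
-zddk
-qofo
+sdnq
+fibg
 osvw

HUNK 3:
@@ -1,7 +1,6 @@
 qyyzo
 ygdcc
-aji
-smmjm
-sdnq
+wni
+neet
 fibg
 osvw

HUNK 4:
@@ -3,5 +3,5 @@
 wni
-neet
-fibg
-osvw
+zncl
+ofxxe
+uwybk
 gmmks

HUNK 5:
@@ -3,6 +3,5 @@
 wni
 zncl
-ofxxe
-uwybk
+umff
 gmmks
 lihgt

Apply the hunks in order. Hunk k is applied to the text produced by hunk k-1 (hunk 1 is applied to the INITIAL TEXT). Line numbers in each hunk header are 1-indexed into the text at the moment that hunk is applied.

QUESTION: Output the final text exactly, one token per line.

Answer: qyyzo
ygdcc
wni
zncl
umff
gmmks
lihgt
cthzg

Derivation:
Hunk 1: at line 4 remove [dqm,zmkp,jpqtr] add [zddk] -> 10 lines: qyyzo ygdcc aji smmjm zddk qofo osvw gmmks lihgt cthzg
Hunk 2: at line 4 remove [zddk,qofo] add [sdnq,fibg] -> 10 lines: qyyzo ygdcc aji smmjm sdnq fibg osvw gmmks lihgt cthzg
Hunk 3: at line 1 remove [aji,smmjm,sdnq] add [wni,neet] -> 9 lines: qyyzo ygdcc wni neet fibg osvw gmmks lihgt cthzg
Hunk 4: at line 3 remove [neet,fibg,osvw] add [zncl,ofxxe,uwybk] -> 9 lines: qyyzo ygdcc wni zncl ofxxe uwybk gmmks lihgt cthzg
Hunk 5: at line 3 remove [ofxxe,uwybk] add [umff] -> 8 lines: qyyzo ygdcc wni zncl umff gmmks lihgt cthzg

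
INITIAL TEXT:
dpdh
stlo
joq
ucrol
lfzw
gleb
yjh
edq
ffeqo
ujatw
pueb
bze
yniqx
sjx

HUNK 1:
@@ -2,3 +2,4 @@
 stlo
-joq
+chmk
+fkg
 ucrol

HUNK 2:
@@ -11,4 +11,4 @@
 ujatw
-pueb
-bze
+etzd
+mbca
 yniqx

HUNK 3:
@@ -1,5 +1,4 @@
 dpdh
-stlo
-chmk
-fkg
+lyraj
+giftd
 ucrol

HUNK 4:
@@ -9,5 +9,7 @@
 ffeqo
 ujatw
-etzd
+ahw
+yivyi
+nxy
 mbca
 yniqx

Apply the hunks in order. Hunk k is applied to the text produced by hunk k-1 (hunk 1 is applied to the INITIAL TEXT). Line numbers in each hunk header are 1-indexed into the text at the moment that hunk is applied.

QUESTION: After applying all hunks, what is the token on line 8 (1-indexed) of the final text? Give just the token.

Hunk 1: at line 2 remove [joq] add [chmk,fkg] -> 15 lines: dpdh stlo chmk fkg ucrol lfzw gleb yjh edq ffeqo ujatw pueb bze yniqx sjx
Hunk 2: at line 11 remove [pueb,bze] add [etzd,mbca] -> 15 lines: dpdh stlo chmk fkg ucrol lfzw gleb yjh edq ffeqo ujatw etzd mbca yniqx sjx
Hunk 3: at line 1 remove [stlo,chmk,fkg] add [lyraj,giftd] -> 14 lines: dpdh lyraj giftd ucrol lfzw gleb yjh edq ffeqo ujatw etzd mbca yniqx sjx
Hunk 4: at line 9 remove [etzd] add [ahw,yivyi,nxy] -> 16 lines: dpdh lyraj giftd ucrol lfzw gleb yjh edq ffeqo ujatw ahw yivyi nxy mbca yniqx sjx
Final line 8: edq

Answer: edq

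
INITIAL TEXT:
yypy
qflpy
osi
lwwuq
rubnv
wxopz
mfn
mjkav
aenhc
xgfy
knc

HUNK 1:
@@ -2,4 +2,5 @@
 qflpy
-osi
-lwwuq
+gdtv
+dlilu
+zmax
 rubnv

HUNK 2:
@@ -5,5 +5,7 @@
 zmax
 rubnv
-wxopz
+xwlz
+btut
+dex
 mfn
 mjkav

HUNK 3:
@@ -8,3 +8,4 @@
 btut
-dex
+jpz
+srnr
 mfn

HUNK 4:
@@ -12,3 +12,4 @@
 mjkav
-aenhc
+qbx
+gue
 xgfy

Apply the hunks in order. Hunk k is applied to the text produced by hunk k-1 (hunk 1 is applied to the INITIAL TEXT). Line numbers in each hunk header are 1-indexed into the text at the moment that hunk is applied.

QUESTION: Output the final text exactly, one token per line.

Hunk 1: at line 2 remove [osi,lwwuq] add [gdtv,dlilu,zmax] -> 12 lines: yypy qflpy gdtv dlilu zmax rubnv wxopz mfn mjkav aenhc xgfy knc
Hunk 2: at line 5 remove [wxopz] add [xwlz,btut,dex] -> 14 lines: yypy qflpy gdtv dlilu zmax rubnv xwlz btut dex mfn mjkav aenhc xgfy knc
Hunk 3: at line 8 remove [dex] add [jpz,srnr] -> 15 lines: yypy qflpy gdtv dlilu zmax rubnv xwlz btut jpz srnr mfn mjkav aenhc xgfy knc
Hunk 4: at line 12 remove [aenhc] add [qbx,gue] -> 16 lines: yypy qflpy gdtv dlilu zmax rubnv xwlz btut jpz srnr mfn mjkav qbx gue xgfy knc

Answer: yypy
qflpy
gdtv
dlilu
zmax
rubnv
xwlz
btut
jpz
srnr
mfn
mjkav
qbx
gue
xgfy
knc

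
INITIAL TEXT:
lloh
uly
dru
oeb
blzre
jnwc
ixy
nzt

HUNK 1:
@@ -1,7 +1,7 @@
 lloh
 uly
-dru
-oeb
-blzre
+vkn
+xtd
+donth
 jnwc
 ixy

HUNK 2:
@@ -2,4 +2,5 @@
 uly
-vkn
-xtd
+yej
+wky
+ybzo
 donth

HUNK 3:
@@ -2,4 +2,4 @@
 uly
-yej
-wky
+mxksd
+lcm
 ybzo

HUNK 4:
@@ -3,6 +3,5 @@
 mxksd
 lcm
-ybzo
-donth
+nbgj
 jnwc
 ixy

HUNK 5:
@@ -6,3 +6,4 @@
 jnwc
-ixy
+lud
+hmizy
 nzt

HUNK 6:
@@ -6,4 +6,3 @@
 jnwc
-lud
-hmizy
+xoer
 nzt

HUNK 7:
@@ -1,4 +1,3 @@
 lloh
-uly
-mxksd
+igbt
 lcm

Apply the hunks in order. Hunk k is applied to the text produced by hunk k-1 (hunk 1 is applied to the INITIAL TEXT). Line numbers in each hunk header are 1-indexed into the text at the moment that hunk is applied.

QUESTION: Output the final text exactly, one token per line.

Hunk 1: at line 1 remove [dru,oeb,blzre] add [vkn,xtd,donth] -> 8 lines: lloh uly vkn xtd donth jnwc ixy nzt
Hunk 2: at line 2 remove [vkn,xtd] add [yej,wky,ybzo] -> 9 lines: lloh uly yej wky ybzo donth jnwc ixy nzt
Hunk 3: at line 2 remove [yej,wky] add [mxksd,lcm] -> 9 lines: lloh uly mxksd lcm ybzo donth jnwc ixy nzt
Hunk 4: at line 3 remove [ybzo,donth] add [nbgj] -> 8 lines: lloh uly mxksd lcm nbgj jnwc ixy nzt
Hunk 5: at line 6 remove [ixy] add [lud,hmizy] -> 9 lines: lloh uly mxksd lcm nbgj jnwc lud hmizy nzt
Hunk 6: at line 6 remove [lud,hmizy] add [xoer] -> 8 lines: lloh uly mxksd lcm nbgj jnwc xoer nzt
Hunk 7: at line 1 remove [uly,mxksd] add [igbt] -> 7 lines: lloh igbt lcm nbgj jnwc xoer nzt

Answer: lloh
igbt
lcm
nbgj
jnwc
xoer
nzt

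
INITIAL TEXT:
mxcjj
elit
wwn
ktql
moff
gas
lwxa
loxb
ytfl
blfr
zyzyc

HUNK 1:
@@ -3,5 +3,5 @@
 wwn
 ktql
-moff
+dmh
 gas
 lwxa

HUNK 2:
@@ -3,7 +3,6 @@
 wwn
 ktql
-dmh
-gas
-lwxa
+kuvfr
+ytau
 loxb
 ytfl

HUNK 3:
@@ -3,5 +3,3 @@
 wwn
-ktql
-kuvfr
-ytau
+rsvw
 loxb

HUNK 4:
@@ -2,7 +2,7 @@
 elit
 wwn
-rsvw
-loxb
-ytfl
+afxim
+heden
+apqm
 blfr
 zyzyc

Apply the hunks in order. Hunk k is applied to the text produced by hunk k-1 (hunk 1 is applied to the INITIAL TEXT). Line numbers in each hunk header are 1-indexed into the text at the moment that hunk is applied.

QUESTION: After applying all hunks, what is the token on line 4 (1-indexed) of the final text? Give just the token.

Hunk 1: at line 3 remove [moff] add [dmh] -> 11 lines: mxcjj elit wwn ktql dmh gas lwxa loxb ytfl blfr zyzyc
Hunk 2: at line 3 remove [dmh,gas,lwxa] add [kuvfr,ytau] -> 10 lines: mxcjj elit wwn ktql kuvfr ytau loxb ytfl blfr zyzyc
Hunk 3: at line 3 remove [ktql,kuvfr,ytau] add [rsvw] -> 8 lines: mxcjj elit wwn rsvw loxb ytfl blfr zyzyc
Hunk 4: at line 2 remove [rsvw,loxb,ytfl] add [afxim,heden,apqm] -> 8 lines: mxcjj elit wwn afxim heden apqm blfr zyzyc
Final line 4: afxim

Answer: afxim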